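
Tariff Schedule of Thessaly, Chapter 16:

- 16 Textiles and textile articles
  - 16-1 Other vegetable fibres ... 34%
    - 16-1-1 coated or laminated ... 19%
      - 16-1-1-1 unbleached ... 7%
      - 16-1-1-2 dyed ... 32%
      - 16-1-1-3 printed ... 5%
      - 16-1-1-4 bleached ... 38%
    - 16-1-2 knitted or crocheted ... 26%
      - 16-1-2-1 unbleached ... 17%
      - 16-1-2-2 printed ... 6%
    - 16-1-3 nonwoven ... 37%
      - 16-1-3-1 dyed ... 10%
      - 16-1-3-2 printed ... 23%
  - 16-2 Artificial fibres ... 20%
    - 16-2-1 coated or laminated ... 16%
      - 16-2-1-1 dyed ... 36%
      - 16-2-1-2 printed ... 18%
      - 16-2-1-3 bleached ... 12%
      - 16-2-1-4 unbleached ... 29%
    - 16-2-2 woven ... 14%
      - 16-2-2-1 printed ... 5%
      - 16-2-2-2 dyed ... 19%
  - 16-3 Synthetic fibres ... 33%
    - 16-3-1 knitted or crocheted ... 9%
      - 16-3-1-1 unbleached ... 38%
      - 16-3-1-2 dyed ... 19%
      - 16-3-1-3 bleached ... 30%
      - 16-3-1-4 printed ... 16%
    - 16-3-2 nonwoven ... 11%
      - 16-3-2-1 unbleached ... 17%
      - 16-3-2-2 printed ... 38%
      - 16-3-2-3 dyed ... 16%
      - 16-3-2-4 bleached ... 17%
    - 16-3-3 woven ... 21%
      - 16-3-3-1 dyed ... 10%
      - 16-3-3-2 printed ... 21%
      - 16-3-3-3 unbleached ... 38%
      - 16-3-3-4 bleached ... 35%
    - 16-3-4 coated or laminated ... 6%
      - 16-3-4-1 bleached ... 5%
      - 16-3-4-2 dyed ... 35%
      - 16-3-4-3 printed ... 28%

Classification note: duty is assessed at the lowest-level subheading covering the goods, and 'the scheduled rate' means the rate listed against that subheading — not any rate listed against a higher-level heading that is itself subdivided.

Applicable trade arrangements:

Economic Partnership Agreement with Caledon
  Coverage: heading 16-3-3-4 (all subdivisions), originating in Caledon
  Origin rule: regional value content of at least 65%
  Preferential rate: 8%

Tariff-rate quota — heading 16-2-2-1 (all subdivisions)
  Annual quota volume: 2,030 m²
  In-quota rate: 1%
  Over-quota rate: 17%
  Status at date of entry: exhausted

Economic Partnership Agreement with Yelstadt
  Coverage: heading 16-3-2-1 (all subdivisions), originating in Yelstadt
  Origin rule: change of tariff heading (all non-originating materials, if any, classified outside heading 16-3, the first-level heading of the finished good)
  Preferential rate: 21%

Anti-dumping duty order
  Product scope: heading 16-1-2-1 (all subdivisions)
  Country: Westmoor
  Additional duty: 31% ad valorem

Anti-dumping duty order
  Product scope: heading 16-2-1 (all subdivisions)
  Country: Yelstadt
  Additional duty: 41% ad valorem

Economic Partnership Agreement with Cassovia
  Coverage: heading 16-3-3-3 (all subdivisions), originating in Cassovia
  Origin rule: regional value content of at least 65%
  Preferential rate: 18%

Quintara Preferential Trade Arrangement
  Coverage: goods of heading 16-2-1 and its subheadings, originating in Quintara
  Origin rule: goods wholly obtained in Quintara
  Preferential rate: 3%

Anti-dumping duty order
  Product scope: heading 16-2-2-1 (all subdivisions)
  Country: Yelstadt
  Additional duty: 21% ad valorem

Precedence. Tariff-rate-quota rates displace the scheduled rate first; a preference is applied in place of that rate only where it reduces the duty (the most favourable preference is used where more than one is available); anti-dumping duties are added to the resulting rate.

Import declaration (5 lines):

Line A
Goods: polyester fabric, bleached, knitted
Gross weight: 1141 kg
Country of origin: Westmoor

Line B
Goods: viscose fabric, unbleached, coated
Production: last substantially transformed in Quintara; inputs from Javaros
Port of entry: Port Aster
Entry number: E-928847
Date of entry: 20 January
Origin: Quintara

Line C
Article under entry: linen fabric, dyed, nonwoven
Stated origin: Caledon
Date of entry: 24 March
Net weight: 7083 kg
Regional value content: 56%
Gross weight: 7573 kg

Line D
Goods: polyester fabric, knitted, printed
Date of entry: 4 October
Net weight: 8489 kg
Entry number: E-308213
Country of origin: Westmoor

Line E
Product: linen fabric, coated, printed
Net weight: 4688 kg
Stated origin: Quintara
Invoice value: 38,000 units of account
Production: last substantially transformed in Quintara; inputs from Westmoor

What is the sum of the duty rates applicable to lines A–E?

90%

Line A: polyester → 16-3; knitted → 16-3-1; bleached → 16-3-1-3. Scheduled 30%. No special measure applies. → 30%.
Line B: viscose → 16-2; coated → 16-2-1; unbleached → 16-2-1-4. Scheduled 29%. Quintara agreement on 16-2-1: not wholly obtained. → 29%.
Line C: linen → 16-1; nonwoven → 16-1-3; dyed → 16-1-3-1. Scheduled 10%. Caledon agreement on 16-3-3-4: 16-1-3-1 not covered. → 10%.
Line D: polyester → 16-3; knitted → 16-3-1; printed → 16-3-1-4. Scheduled 16%. No special measure applies. → 16%.
Line E: linen → 16-1; coated → 16-1-1; printed → 16-1-1-3. Scheduled 5%. Quintara agreement on 16-2-1: 16-1-1-3 not covered. → 5%.
Sum: 30% + 29% + 10% + 16% + 5% = 90%.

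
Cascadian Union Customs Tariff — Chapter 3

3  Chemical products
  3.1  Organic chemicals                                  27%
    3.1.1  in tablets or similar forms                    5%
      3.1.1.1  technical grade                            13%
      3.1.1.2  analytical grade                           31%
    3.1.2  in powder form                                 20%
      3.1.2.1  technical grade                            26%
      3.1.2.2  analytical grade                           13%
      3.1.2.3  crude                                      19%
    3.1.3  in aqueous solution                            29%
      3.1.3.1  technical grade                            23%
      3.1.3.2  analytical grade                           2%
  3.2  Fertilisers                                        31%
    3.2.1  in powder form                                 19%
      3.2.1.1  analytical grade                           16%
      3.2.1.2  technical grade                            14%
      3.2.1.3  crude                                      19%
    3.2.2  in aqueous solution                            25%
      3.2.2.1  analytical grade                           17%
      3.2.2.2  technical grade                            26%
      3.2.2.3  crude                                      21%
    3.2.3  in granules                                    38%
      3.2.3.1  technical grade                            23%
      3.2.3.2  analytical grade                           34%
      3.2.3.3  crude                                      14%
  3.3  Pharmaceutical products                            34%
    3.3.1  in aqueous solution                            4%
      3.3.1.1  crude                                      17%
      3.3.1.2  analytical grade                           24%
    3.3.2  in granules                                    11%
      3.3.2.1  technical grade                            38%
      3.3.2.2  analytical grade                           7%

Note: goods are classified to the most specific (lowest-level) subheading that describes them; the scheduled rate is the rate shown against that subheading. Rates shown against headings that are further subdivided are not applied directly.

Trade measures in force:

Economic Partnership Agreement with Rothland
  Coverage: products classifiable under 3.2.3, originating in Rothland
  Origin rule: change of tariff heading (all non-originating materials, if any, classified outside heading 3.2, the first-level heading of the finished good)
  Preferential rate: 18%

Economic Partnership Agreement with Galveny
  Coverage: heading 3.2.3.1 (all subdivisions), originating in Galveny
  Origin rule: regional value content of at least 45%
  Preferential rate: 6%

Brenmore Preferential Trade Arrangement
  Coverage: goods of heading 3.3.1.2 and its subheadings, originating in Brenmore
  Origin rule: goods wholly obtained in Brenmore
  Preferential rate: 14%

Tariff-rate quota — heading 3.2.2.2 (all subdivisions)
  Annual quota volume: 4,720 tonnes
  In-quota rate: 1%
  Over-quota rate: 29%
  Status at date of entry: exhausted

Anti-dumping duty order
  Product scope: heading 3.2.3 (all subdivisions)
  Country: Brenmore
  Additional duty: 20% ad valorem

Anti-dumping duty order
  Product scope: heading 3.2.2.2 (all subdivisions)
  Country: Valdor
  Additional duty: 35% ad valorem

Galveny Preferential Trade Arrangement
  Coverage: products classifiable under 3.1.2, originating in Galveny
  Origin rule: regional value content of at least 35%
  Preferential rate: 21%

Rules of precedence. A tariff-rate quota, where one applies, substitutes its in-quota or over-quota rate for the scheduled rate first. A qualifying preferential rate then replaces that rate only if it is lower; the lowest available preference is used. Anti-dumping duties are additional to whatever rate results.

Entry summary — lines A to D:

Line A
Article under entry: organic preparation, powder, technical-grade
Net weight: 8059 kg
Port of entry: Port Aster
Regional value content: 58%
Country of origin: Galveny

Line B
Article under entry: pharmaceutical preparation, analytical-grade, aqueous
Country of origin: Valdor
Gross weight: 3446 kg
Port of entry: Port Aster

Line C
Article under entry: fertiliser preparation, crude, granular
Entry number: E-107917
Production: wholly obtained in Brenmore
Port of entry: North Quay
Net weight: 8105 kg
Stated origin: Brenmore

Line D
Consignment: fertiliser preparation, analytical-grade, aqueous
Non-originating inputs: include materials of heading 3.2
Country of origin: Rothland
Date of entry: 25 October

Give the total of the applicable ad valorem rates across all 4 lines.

96%

Line A: organic → 3.1; powder → 3.1.2; technical-grade → 3.1.2.1. Scheduled 26%. Galveny agreement on 3.2.3.1: 3.1.2.1 not covered; Galveny agreement on 3.1.2: RVC ≥ 35% → 21% available; preferential 21%. → 21%.
Line B: pharmaceutical → 3.3; aqueous → 3.3.1; analytical-grade → 3.3.1.2. Scheduled 24%. No special measure applies. → 24%.
Line C: fertiliser → 3.2; granular → 3.2.3; crude → 3.2.3.3. Scheduled 14%. Brenmore agreement on 3.3.1.2: 3.2.3.3 not covered; anti-dumping (Brenmore, 3.2.3): +20%; total 14% + 20% = 34%. → 34%.
Line D: fertiliser → 3.2; aqueous → 3.2.2; analytical-grade → 3.2.2.1. Scheduled 17%. Rothland agreement on 3.2.3: 3.2.2.1 not covered. → 17%.
Sum: 21% + 24% + 34% + 17% = 96%.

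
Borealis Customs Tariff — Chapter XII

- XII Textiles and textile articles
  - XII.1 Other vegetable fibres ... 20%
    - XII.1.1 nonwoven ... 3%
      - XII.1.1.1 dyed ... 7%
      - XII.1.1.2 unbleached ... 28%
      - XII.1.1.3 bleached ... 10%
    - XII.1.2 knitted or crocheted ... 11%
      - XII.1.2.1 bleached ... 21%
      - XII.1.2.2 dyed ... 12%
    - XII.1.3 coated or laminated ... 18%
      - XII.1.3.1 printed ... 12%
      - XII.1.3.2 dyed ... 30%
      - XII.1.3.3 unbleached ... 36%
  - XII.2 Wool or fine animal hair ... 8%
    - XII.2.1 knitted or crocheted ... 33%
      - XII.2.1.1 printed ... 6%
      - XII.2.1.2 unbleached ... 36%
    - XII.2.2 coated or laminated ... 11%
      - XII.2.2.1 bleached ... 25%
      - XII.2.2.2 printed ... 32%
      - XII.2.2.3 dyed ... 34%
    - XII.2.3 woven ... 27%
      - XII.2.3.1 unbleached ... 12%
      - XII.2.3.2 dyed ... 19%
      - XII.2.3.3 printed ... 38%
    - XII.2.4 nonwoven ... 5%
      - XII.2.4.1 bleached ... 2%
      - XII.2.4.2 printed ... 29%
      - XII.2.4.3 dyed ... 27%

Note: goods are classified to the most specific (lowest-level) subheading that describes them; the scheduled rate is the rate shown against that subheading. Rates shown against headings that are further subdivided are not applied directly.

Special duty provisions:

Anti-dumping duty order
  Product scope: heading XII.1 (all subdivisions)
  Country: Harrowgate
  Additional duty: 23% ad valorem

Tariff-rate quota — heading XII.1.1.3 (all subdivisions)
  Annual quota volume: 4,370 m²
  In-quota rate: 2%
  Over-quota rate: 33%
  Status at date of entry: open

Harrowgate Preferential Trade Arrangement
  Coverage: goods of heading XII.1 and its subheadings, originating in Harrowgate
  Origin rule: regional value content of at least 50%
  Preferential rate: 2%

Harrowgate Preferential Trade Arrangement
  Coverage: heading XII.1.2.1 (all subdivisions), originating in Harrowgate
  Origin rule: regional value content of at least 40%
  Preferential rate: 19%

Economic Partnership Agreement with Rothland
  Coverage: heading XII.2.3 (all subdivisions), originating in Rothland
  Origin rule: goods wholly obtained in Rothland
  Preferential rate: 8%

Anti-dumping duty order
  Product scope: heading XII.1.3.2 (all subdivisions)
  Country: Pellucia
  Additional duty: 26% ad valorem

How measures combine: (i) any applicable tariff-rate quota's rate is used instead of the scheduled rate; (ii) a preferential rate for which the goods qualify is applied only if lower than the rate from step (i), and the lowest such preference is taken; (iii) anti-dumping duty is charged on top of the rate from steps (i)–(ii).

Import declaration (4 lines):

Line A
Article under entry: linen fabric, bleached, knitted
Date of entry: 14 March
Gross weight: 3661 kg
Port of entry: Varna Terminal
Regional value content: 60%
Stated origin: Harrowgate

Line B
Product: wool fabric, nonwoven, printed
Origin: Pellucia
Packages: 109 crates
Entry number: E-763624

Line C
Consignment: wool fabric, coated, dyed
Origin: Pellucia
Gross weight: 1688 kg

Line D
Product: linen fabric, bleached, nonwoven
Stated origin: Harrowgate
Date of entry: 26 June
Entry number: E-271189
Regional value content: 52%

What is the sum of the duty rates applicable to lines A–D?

113%

Line A: linen → XII.1; knitted → XII.1.2; bleached → XII.1.2.1. Scheduled 21%. Harrowgate agreement on XII.1: RVC ≥ 50% → 2% available; Harrowgate agreement on XII.1.2.1: RVC ≥ 40% → 19% available; preferential 2%; anti-dumping (Harrowgate, XII.1): +23%; total 2% + 23% = 25%. → 25%.
Line B: wool → XII.2; nonwoven → XII.2.4; printed → XII.2.4.2. Scheduled 29%. No special measure applies. → 29%.
Line C: wool → XII.2; coated → XII.2.2; dyed → XII.2.2.3. Scheduled 34%. No special measure applies. → 34%.
Line D: linen → XII.1; nonwoven → XII.1.1; bleached → XII.1.1.3. Scheduled 10%. quota on XII.1.1.3 open → in-quota 2%; Harrowgate agreement on XII.1: RVC ≥ 50% → 2% available; Harrowgate agreement on XII.1.2.1: XII.1.1.3 not covered; preference 2% not lower than 2% → no reduction; anti-dumping (Harrowgate, XII.1): +23%; total 2% + 23% = 25%. → 25%.
Sum: 25% + 29% + 34% + 25% = 113%.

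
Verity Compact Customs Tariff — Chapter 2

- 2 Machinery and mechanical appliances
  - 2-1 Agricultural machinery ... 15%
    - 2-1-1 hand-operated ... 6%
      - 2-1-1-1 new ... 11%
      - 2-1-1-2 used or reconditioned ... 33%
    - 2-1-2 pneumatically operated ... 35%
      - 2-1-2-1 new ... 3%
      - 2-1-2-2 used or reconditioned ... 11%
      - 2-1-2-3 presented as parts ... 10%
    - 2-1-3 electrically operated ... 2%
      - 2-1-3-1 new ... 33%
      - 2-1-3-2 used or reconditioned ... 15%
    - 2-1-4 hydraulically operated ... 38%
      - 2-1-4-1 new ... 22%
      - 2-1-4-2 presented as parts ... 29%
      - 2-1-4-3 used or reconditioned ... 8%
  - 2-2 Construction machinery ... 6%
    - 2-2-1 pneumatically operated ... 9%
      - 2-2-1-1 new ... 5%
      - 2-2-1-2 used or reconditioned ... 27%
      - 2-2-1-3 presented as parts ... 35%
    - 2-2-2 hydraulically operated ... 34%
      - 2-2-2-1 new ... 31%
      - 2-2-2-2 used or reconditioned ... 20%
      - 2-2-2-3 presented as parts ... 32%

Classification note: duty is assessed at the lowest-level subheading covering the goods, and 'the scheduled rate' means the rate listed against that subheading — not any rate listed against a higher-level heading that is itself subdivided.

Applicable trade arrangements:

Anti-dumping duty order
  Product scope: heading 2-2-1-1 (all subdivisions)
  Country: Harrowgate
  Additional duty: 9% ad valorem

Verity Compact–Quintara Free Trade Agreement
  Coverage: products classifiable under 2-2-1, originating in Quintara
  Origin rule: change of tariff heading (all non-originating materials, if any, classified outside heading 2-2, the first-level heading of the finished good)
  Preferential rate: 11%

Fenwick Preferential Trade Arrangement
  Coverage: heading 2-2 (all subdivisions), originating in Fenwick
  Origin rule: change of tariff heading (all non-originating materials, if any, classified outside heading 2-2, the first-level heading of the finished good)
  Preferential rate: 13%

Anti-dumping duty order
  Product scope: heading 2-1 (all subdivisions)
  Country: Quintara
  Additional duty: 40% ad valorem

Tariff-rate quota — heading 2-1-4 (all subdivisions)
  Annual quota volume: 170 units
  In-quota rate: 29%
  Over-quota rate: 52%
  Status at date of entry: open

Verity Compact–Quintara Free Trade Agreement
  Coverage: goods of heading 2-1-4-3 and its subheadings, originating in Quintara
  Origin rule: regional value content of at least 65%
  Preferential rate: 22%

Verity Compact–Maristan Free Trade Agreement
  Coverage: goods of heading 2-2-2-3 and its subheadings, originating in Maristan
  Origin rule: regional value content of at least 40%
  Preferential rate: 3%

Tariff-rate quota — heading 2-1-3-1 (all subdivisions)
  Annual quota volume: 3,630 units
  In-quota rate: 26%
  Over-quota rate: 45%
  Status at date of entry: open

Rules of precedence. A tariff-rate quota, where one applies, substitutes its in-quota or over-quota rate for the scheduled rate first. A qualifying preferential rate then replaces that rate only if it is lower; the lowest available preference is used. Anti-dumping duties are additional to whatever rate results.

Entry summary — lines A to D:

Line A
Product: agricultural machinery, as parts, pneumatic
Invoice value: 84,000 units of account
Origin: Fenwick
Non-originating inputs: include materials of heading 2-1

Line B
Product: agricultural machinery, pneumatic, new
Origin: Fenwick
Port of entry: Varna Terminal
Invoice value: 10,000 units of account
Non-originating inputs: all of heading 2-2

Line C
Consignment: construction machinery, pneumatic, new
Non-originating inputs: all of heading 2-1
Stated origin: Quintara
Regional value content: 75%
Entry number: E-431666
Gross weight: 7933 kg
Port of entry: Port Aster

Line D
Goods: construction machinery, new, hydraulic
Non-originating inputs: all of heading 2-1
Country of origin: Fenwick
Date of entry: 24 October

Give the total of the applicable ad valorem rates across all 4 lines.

Line A: agricultural → 2-1; pneumatic → 2-1-2; as parts → 2-1-2-3. Scheduled 10%. Fenwick agreement on 2-2: 2-1-2-3 not covered. → 10%.
Line B: agricultural → 2-1; pneumatic → 2-1-2; new → 2-1-2-1. Scheduled 3%. Fenwick agreement on 2-2: 2-1-2-1 not covered. → 3%.
Line C: construction → 2-2; pneumatic → 2-2-1; new → 2-2-1-1. Scheduled 5%. Quintara agreement on 2-2-1: CTH met → 11% available; Quintara agreement on 2-1-4-3: 2-2-1-1 not covered; preference 11% not lower than 5% → no reduction. → 5%.
Line D: construction → 2-2; hydraulic → 2-2-2; new → 2-2-2-1. Scheduled 31%. Fenwick agreement on 2-2: CTH met → 13% available; preferential 13%. → 13%.
Sum: 10% + 3% + 5% + 13% = 31%.

31%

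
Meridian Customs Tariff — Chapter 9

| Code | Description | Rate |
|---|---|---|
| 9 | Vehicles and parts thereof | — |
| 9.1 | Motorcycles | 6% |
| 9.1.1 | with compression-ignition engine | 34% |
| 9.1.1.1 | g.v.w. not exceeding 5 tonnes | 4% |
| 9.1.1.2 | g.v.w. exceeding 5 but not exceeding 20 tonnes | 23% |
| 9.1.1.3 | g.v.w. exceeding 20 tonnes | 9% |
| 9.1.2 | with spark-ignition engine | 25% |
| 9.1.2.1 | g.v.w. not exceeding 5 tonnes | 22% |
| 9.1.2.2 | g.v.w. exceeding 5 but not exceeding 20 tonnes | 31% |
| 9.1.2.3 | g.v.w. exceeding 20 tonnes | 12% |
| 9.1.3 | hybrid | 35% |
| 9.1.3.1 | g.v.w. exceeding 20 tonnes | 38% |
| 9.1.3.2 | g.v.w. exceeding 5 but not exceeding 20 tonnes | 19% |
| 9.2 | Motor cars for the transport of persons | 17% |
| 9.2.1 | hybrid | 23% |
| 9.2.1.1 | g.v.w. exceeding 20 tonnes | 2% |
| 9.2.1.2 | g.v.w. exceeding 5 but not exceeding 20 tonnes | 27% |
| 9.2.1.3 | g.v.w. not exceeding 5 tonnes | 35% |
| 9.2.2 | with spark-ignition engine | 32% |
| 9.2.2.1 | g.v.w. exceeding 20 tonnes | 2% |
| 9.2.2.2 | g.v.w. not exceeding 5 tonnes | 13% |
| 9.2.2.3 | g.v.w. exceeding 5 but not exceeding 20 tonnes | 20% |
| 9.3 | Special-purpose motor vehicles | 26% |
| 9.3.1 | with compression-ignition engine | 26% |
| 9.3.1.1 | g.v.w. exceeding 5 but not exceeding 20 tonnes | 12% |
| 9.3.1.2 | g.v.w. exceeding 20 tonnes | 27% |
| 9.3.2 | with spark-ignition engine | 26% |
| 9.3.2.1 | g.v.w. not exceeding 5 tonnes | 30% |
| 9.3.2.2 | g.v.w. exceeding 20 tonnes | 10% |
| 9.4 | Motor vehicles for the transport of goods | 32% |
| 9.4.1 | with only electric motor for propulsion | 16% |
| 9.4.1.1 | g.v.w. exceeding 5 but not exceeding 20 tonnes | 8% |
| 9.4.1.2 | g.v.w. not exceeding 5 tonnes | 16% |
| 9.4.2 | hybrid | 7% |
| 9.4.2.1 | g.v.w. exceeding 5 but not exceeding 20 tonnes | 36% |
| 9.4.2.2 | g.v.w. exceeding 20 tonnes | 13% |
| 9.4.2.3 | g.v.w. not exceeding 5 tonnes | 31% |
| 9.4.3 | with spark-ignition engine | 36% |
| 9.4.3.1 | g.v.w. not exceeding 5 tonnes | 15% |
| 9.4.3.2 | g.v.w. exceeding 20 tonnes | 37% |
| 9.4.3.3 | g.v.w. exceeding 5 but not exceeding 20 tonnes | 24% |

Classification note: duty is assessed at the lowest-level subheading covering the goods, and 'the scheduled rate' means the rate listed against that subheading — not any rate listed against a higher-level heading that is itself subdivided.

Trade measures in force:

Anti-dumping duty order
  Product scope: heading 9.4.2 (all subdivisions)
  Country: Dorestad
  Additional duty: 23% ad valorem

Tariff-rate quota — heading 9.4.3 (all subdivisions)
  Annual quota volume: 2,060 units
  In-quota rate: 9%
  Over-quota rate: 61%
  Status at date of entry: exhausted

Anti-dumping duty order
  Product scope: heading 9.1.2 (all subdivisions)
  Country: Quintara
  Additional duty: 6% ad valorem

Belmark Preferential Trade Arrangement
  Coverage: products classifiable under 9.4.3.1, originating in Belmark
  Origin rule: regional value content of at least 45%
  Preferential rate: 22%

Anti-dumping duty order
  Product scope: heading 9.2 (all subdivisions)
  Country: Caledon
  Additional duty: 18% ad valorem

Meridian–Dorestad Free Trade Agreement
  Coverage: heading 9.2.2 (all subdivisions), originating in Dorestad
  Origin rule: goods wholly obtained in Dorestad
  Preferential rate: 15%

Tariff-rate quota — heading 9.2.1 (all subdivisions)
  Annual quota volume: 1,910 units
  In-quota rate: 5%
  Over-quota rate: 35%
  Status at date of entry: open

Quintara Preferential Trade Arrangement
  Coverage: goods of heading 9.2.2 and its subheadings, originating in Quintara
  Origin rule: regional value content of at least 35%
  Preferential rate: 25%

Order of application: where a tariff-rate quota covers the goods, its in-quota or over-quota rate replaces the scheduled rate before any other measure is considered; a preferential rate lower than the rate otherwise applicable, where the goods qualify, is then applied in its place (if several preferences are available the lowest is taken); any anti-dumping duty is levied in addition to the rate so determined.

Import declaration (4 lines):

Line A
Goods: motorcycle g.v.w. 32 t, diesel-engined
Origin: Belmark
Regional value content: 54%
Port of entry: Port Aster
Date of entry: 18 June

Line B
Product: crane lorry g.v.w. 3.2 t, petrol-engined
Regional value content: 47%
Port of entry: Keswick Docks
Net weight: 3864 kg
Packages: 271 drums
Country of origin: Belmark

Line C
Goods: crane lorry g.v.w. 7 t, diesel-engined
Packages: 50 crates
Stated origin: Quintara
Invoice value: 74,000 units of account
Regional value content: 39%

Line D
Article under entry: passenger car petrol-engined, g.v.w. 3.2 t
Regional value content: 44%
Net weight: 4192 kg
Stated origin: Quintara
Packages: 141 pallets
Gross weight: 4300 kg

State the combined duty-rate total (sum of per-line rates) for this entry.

Line A: motorcycle → 9.1; diesel-engined → 9.1.1; g.v.w. 32 t → 9.1.1.3. Scheduled 9%. Belmark agreement on 9.4.3.1: 9.1.1.3 not covered. → 9%.
Line B: crane lorry → 9.3; petrol-engined → 9.3.2; g.v.w. 3.2 t → 9.3.2.1. Scheduled 30%. Belmark agreement on 9.4.3.1: 9.3.2.1 not covered. → 30%.
Line C: crane lorry → 9.3; diesel-engined → 9.3.1; g.v.w. 7 t → 9.3.1.1. Scheduled 12%. Quintara agreement on 9.2.2: 9.3.1.1 not covered. → 12%.
Line D: passenger car → 9.2; petrol-engined → 9.2.2; g.v.w. 3.2 t → 9.2.2.2. Scheduled 13%. Quintara agreement on 9.2.2: RVC ≥ 35% → 25% available; preference 25% not lower than 13% → no reduction. → 13%.
Sum: 9% + 30% + 12% + 13% = 64%.

64%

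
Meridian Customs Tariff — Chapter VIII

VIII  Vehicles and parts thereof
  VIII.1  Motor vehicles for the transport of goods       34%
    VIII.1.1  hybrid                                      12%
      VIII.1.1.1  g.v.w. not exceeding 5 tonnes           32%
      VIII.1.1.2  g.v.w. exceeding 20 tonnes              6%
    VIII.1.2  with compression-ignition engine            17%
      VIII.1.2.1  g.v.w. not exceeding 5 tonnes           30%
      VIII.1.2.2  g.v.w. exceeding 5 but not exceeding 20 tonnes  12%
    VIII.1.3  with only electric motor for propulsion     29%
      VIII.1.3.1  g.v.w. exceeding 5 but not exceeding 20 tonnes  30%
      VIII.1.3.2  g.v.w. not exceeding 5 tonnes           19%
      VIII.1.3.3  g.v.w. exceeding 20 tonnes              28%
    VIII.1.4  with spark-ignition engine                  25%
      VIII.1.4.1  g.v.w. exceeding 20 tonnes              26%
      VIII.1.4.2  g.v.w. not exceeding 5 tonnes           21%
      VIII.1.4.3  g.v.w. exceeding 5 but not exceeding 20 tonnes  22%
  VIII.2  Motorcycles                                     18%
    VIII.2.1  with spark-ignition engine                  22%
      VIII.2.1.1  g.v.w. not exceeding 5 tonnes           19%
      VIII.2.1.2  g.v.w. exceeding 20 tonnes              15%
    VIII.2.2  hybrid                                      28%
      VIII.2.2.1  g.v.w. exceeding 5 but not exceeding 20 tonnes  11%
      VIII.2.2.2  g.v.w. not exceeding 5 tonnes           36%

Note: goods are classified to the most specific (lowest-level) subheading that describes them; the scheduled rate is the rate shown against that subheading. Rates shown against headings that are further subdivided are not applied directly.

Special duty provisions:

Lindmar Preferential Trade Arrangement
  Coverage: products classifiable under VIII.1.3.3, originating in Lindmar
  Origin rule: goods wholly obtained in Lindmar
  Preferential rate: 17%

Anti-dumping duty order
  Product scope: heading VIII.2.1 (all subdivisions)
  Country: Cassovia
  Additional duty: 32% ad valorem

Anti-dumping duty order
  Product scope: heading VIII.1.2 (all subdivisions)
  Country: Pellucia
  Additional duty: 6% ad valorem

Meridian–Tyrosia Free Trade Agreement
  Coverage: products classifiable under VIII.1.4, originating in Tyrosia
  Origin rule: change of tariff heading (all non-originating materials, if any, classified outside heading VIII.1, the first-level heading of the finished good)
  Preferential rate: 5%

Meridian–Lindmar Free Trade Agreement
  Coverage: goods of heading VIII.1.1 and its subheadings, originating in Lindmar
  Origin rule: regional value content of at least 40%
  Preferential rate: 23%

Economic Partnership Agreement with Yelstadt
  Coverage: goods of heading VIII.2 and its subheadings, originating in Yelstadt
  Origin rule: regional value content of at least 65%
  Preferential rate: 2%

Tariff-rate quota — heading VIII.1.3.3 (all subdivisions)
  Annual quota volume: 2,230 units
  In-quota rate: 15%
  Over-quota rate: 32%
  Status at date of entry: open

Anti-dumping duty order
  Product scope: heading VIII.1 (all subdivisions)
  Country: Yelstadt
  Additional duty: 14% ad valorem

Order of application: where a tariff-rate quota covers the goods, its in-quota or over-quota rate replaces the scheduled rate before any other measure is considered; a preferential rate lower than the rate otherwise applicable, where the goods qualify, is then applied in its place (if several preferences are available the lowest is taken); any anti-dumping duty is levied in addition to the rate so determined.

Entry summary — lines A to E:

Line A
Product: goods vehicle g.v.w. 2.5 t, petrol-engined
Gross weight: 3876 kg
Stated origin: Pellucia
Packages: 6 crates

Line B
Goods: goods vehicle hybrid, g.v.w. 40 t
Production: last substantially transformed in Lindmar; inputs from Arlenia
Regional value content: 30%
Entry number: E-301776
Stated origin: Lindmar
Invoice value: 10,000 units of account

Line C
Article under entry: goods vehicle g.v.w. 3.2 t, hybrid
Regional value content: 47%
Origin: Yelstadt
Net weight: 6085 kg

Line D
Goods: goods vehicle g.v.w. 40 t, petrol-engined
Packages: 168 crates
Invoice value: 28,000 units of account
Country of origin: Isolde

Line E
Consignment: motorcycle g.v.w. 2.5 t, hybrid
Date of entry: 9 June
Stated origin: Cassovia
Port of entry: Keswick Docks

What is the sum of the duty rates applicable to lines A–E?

Line A: goods vehicle → VIII.1; petrol-engined → VIII.1.4; g.v.w. 2.5 t → VIII.1.4.2. Scheduled 21%. No special measure applies. → 21%.
Line B: goods vehicle → VIII.1; hybrid → VIII.1.1; g.v.w. 40 t → VIII.1.1.2. Scheduled 6%. Lindmar agreement on VIII.1.3.3: VIII.1.1.2 not covered; Lindmar agreement on VIII.1.1: RVC < 40%. → 6%.
Line C: goods vehicle → VIII.1; hybrid → VIII.1.1; g.v.w. 3.2 t → VIII.1.1.1. Scheduled 32%. Yelstadt agreement on VIII.2: VIII.1.1.1 not covered; anti-dumping (Yelstadt, VIII.1): +14%; total 32% + 14% = 46%. → 46%.
Line D: goods vehicle → VIII.1; petrol-engined → VIII.1.4; g.v.w. 40 t → VIII.1.4.1. Scheduled 26%. No special measure applies. → 26%.
Line E: motorcycle → VIII.2; hybrid → VIII.2.2; g.v.w. 2.5 t → VIII.2.2.2. Scheduled 36%. No special measure applies. → 36%.
Sum: 21% + 6% + 46% + 26% + 36% = 135%.

135%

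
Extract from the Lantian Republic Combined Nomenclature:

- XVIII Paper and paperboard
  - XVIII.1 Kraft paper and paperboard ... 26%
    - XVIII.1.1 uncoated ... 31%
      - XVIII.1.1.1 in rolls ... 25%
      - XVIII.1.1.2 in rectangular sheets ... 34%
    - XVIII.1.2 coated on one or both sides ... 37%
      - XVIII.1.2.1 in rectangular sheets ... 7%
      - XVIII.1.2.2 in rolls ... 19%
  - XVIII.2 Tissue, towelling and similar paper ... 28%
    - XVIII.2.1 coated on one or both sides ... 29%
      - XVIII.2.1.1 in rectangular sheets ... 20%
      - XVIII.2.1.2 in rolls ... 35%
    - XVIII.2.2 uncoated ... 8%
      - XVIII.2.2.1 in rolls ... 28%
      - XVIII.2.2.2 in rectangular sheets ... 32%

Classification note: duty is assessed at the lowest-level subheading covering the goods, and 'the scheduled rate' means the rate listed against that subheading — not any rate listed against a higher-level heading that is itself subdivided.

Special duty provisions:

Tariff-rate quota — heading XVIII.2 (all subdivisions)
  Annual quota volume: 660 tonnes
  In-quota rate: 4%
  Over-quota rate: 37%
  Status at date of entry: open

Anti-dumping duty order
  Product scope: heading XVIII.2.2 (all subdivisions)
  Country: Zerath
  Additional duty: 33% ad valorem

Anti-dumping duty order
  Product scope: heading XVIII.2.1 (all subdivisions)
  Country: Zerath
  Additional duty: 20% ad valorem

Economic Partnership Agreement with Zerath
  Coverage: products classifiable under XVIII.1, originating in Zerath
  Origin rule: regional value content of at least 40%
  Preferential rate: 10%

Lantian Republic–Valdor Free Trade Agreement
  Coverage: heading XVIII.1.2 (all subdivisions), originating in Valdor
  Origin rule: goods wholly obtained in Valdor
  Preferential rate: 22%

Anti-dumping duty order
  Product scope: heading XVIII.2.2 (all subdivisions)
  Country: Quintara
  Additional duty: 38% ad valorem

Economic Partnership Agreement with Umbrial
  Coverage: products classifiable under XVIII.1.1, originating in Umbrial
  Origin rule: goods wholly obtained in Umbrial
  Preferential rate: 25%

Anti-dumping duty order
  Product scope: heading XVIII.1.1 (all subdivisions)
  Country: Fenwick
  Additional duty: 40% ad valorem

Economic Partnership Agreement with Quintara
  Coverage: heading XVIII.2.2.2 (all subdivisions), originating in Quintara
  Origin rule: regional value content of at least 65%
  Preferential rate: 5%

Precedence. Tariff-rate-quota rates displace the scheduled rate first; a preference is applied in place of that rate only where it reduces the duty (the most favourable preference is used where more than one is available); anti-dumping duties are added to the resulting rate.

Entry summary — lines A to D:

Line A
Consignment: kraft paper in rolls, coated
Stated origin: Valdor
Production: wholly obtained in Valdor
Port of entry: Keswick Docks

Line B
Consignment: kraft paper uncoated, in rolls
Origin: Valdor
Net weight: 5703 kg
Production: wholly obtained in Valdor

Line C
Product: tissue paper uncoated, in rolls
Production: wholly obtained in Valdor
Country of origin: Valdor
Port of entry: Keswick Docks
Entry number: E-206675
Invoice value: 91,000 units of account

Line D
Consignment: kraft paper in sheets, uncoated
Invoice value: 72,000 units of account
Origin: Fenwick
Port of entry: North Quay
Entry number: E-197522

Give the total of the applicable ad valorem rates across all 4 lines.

Line A: kraft paper → XVIII.1; coated → XVIII.1.2; in rolls → XVIII.1.2.2. Scheduled 19%. Valdor agreement on XVIII.1.2: wholly obtained → 22% available; preference 22% not lower than 19% → no reduction. → 19%.
Line B: kraft paper → XVIII.1; uncoated → XVIII.1.1; in rolls → XVIII.1.1.1. Scheduled 25%. Valdor agreement on XVIII.1.2: XVIII.1.1.1 not covered. → 25%.
Line C: tissue paper → XVIII.2; uncoated → XVIII.2.2; in rolls → XVIII.2.2.1. Scheduled 28%. quota on XVIII.2 open → in-quota 4%; Valdor agreement on XVIII.1.2: XVIII.2.2.1 not covered. → 4%.
Line D: kraft paper → XVIII.1; uncoated → XVIII.1.1; in sheets → XVIII.1.1.2. Scheduled 34%. anti-dumping (Fenwick, XVIII.1.1): +40%; total 34% + 40% = 74%. → 74%.
Sum: 19% + 25% + 4% + 74% = 122%.

122%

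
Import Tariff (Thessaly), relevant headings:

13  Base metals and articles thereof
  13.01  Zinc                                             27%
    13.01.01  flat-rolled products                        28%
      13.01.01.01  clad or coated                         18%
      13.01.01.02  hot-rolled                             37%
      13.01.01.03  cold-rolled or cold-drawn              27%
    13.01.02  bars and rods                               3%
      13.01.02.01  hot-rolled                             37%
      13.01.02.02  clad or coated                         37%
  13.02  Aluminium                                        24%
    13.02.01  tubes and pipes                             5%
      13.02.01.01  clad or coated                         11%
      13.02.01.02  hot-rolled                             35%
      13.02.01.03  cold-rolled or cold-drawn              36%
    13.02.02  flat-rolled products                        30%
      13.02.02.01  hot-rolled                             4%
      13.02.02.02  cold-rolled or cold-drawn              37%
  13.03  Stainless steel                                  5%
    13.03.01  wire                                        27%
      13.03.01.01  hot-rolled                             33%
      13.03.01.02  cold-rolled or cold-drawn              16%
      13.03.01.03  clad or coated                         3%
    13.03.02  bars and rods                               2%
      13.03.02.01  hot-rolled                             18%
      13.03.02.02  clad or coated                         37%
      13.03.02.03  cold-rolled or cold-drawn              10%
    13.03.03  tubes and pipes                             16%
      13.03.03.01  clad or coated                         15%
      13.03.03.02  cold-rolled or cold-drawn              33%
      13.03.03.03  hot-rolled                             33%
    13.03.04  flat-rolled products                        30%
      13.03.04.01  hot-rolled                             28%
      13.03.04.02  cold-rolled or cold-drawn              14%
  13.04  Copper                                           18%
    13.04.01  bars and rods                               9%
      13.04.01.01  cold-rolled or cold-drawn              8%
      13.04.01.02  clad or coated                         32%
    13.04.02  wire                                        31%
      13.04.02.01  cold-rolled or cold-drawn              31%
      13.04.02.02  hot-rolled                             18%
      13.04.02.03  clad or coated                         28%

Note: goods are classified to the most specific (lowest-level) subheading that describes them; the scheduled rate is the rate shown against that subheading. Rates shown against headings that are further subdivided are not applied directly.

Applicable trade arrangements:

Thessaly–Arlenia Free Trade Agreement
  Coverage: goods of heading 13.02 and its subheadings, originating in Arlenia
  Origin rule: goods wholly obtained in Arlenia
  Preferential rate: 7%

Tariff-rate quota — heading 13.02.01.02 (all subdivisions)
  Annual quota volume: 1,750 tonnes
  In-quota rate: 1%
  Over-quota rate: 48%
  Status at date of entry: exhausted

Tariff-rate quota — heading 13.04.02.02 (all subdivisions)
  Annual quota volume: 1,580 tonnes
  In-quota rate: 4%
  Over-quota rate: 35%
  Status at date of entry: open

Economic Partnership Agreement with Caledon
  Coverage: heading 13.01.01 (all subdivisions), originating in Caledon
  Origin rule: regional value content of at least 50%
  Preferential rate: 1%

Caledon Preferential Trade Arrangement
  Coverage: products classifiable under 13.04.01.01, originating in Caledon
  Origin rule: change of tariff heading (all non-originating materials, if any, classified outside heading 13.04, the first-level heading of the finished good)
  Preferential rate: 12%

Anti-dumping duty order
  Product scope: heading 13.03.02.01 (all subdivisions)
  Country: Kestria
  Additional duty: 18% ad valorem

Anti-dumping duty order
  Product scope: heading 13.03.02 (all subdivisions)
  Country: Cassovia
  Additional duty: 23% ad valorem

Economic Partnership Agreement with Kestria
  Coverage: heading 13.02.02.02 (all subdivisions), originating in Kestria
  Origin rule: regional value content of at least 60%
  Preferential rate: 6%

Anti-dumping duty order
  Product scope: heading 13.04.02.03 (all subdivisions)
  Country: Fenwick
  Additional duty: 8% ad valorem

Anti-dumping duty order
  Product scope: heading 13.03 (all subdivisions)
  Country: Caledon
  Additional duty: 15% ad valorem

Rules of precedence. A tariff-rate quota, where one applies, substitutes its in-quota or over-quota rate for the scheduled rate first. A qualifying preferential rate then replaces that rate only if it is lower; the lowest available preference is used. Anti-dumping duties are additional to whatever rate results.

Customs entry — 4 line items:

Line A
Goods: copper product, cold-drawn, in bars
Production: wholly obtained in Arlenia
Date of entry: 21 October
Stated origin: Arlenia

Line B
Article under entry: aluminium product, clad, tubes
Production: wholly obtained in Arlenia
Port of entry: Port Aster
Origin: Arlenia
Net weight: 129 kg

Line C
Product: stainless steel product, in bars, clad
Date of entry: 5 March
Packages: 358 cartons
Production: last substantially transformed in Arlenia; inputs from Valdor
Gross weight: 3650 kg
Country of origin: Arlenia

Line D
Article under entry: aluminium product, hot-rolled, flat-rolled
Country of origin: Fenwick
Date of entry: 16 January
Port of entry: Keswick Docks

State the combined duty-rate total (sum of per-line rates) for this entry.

56%

Line A: copper → 13.04; in bars → 13.04.01; cold-drawn → 13.04.01.01. Scheduled 8%. Arlenia agreement on 13.02: 13.04.01.01 not covered. → 8%.
Line B: aluminium → 13.02; tubes → 13.02.01; clad → 13.02.01.01. Scheduled 11%. Arlenia agreement on 13.02: wholly obtained → 7% available; preferential 7%. → 7%.
Line C: stainless steel → 13.03; in bars → 13.03.02; clad → 13.03.02.02. Scheduled 37%. Arlenia agreement on 13.02: 13.03.02.02 not covered. → 37%.
Line D: aluminium → 13.02; flat-rolled → 13.02.02; hot-rolled → 13.02.02.01. Scheduled 4%. No special measure applies. → 4%.
Sum: 8% + 7% + 37% + 4% = 56%.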